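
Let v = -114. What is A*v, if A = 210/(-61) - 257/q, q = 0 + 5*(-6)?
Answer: -178163/305 ≈ -584.14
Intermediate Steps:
q = -30 (q = 0 - 30 = -30)
A = 9377/1830 (A = 210/(-61) - 257/(-30) = 210*(-1/61) - 257*(-1/30) = -210/61 + 257/30 = 9377/1830 ≈ 5.1240)
A*v = (9377/1830)*(-114) = -178163/305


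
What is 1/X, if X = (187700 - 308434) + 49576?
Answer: -1/71158 ≈ -1.4053e-5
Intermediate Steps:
X = -71158 (X = -120734 + 49576 = -71158)
1/X = 1/(-71158) = -1/71158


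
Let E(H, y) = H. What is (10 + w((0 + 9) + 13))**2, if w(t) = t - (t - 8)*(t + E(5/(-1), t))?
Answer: 42436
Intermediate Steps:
w(t) = t - (-8 + t)*(-5 + t) (w(t) = t - (t - 8)*(t + 5/(-1)) = t - (-8 + t)*(t + 5*(-1)) = t - (-8 + t)*(t - 5) = t - (-8 + t)*(-5 + t))
(10 + w((0 + 9) + 13))**2 = (10 + (-40 - ((0 + 9) + 13)**2 + 14*((0 + 9) + 13)))**2 = (10 + (-40 - (9 + 13)**2 + 14*(9 + 13)))**2 = (10 + (-40 - 1*22**2 + 14*22))**2 = (10 + (-40 - 1*484 + 308))**2 = (10 + (-40 - 484 + 308))**2 = (10 - 216)**2 = (-206)**2 = 42436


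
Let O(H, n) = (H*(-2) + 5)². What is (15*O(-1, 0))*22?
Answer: 16170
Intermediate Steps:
O(H, n) = (5 - 2*H)² (O(H, n) = (-2*H + 5)² = (5 - 2*H)²)
(15*O(-1, 0))*22 = (15*(-5 + 2*(-1))²)*22 = (15*(-5 - 2)²)*22 = (15*(-7)²)*22 = (15*49)*22 = 735*22 = 16170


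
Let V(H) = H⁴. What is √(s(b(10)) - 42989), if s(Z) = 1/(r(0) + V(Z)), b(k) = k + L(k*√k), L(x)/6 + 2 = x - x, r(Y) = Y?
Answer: I*√687823/4 ≈ 207.34*I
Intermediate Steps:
L(x) = -12 (L(x) = -12 + 6*(x - x) = -12 + 6*0 = -12 + 0 = -12)
b(k) = -12 + k (b(k) = k - 12 = -12 + k)
s(Z) = Z⁻⁴ (s(Z) = 1/(0 + Z⁴) = 1/(Z⁴) = Z⁻⁴)
√(s(b(10)) - 42989) = √((-12 + 10)⁻⁴ - 42989) = √((-2)⁻⁴ - 42989) = √(1/16 - 42989) = √(-687823/16) = I*√687823/4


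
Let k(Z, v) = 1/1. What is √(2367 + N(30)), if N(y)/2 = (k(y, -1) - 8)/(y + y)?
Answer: √2130090/30 ≈ 48.649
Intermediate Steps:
k(Z, v) = 1
N(y) = -7/y (N(y) = 2*((1 - 8)/(y + y)) = 2*(-7*1/(2*y)) = 2*(-7/(2*y)) = -7/y)
√(2367 + N(30)) = √(2367 - 7/30) = √(71003/30) = √2130090/30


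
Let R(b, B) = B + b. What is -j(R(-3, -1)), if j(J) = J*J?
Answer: -16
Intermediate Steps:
j(J) = J²
-j(R(-3, -1)) = -(-1 - 3)² = -1*(-4)² = -1*16 = -16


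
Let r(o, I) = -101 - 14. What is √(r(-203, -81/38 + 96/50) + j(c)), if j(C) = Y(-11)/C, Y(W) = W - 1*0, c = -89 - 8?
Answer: 2*I*√270242/97 ≈ 10.719*I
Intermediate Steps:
c = -97
Y(W) = W (Y(W) = W + 0 = W)
j(C) = -11/C
r(o, I) = -115
√(r(-203, -81/38 + 96/50) + j(c)) = √(-115 - 11/(-97)) = √(-115 - 11*(-1/97)) = √(-115 + 11/97) = √(-11144/97) = 2*I*√270242/97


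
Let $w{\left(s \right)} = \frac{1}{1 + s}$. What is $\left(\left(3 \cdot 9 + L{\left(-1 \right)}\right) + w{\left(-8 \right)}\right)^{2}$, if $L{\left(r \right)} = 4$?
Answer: $\frac{46656}{49} \approx 952.16$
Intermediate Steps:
$\left(\left(3 \cdot 9 + L{\left(-1 \right)}\right) + w{\left(-8 \right)}\right)^{2} = \left(\left(3 \cdot 9 + 4\right) + \frac{1}{1 - 8}\right)^{2} = \left(\left(27 + 4\right) + \frac{1}{-7}\right)^{2} = \left(31 - \frac{1}{7}\right)^{2} = \left(\frac{216}{7}\right)^{2} = \frac{46656}{49}$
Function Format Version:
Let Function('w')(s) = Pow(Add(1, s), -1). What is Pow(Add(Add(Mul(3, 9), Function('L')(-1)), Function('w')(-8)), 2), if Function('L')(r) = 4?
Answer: Rational(46656, 49) ≈ 952.16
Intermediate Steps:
Pow(Add(Add(Mul(3, 9), Function('L')(-1)), Function('w')(-8)), 2) = Pow(Add(Add(Mul(3, 9), 4), Pow(Add(1, -8), -1)), 2) = Pow(Add(Add(27, 4), Pow(-7, -1)), 2) = Pow(Add(31, Rational(-1, 7)), 2) = Pow(Rational(216, 7), 2) = Rational(46656, 49)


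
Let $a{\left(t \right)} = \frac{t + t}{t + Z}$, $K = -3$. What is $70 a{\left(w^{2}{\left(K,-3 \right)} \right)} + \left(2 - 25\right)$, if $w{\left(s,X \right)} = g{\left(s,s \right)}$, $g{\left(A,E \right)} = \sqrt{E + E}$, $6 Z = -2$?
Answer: $\frac{2083}{19} \approx 109.63$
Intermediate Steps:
$Z = - \frac{1}{3}$ ($Z = \frac{1}{6} \left(-2\right) = - \frac{1}{3} \approx -0.33333$)
$g{\left(A,E \right)} = \sqrt{2} \sqrt{E}$ ($g{\left(A,E \right)} = \sqrt{2 E} = \sqrt{2} \sqrt{E}$)
$w{\left(s,X \right)} = \sqrt{2} \sqrt{s}$
$a{\left(t \right)} = \frac{2 t}{- \frac{1}{3} + t}$ ($a{\left(t \right)} = \frac{t + t}{t - \frac{1}{3}} = \frac{2 t}{- \frac{1}{3} + t}$)
$70 a{\left(w^{2}{\left(K,-3 \right)} \right)} + \left(2 - 25\right) = 70 \frac{6 \left(\sqrt{2} \sqrt{-3}\right)^{2}}{-1 + 3 \left(\sqrt{2} \sqrt{-3}\right)^{2}} + \left(2 - 25\right) = 70 \frac{6 \left(\sqrt{2} i \sqrt{3}\right)^{2}}{-1 + 3 \left(\sqrt{2} i \sqrt{3}\right)^{2}} - 23 = 70 \frac{6 \left(i \sqrt{6}\right)^{2}}{-1 + 3 \left(i \sqrt{6}\right)^{2}} - 23 = 70 \cdot 6 \left(-6\right) \frac{1}{-1 + 3 \left(-6\right)} - 23 = 70 \cdot 6 \left(-6\right) \frac{1}{-1 - 18} - 23 = 70 \cdot 6 \left(-6\right) \frac{1}{-19} - 23 = 70 \cdot 6 \left(-6\right) \left(- \frac{1}{19}\right) - 23 = 70 \cdot \frac{36}{19} - 23 = \frac{2520}{19} - 23 = \frac{2083}{19}$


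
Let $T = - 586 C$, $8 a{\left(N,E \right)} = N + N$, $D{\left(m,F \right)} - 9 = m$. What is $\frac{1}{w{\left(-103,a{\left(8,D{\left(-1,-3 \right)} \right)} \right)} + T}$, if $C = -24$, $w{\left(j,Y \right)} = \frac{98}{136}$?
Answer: $\frac{68}{956401} \approx 7.11 \cdot 10^{-5}$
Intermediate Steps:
$D{\left(m,F \right)} = 9 + m$
$a{\left(N,E \right)} = \frac{N}{4}$ ($a{\left(N,E \right)} = \frac{N + N}{8} = \frac{2 N}{8} = \frac{N}{4}$)
$w{\left(j,Y \right)} = \frac{49}{68}$ ($w{\left(j,Y \right)} = 98 \cdot \frac{1}{136} = \frac{49}{68}$)
$T = 14064$ ($T = \left(-586\right) \left(-24\right) = 14064$)
$\frac{1}{w{\left(-103,a{\left(8,D{\left(-1,-3 \right)} \right)} \right)} + T} = \frac{1}{\frac{49}{68} + 14064} = \frac{1}{\frac{956401}{68}} = \frac{68}{956401}$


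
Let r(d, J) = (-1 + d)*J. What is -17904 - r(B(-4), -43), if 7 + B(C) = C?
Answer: -18420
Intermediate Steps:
B(C) = -7 + C
r(d, J) = J*(-1 + d)
-17904 - r(B(-4), -43) = -17904 - (-43)*(-1 + (-7 - 4)) = -17904 - (-43)*(-1 - 11) = -17904 - (-43)*(-12) = -17904 - 1*516 = -17904 - 516 = -18420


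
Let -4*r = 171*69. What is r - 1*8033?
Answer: -43931/4 ≈ -10983.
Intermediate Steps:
r = -11799/4 (r = -171*69/4 = -¼*11799 = -11799/4 ≈ -2949.8)
r - 1*8033 = -11799/4 - 1*8033 = -11799/4 - 8033 = -43931/4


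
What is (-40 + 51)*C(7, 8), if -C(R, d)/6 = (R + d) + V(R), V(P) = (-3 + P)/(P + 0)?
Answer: -7194/7 ≈ -1027.7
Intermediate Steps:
V(P) = (-3 + P)/P
C(R, d) = -6*R - 6*d - 6*(-3 + R)/R (C(R, d) = -6*((R + d) + (-3 + R)/R) = -6*(R + d + (-3 + R)/R) = -6*R - 6*d - 6*(-3 + R)/R)
(-40 + 51)*C(7, 8) = (-40 + 51)*(-6 - 6*7 - 6*8 + 18/7) = 11*(-6 - 42 - 48 + 18*(⅐)) = 11*(-6 - 42 - 48 + 18/7) = 11*(-654/7) = -7194/7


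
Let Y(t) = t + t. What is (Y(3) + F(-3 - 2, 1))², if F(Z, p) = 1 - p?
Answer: 36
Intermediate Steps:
Y(t) = 2*t
(Y(3) + F(-3 - 2, 1))² = (2*3 + (1 - 1*1))² = (6 + (1 - 1))² = (6 + 0)² = 6² = 36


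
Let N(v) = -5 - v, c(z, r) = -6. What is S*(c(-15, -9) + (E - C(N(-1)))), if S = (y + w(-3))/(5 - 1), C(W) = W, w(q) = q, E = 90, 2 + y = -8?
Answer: -286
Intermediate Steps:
y = -10 (y = -2 - 8 = -10)
S = -13/4 (S = (-10 - 3)/(5 - 1) = -13/4 ≈ -3.2500)
S*(c(-15, -9) + (E - C(N(-1)))) = -13*(-6 + (90 - (-5 - 1*(-1))))/4 = -13*(-6 + (90 - (-5 + 1)))/4 = -13*(-6 + (90 - 1*(-4)))/4 = -13*(-6 + (90 + 4))/4 = -13*(-6 + 94)/4 = -13/4*88 = -286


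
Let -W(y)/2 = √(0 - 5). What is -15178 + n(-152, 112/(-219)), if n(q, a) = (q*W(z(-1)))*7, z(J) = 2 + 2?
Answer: -15178 + 2128*I*√5 ≈ -15178.0 + 4758.4*I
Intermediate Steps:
z(J) = 4
W(y) = -2*I*√5 (W(y) = -2*√(0 - 5) = -2*I*√5)
n(q, a) = -14*I*q*√5 (n(q, a) = (q*(-2*I*√5))*7 = -2*I*q*√5*7 = -14*I*q*√5)
-15178 + n(-152, 112/(-219)) = -15178 - 14*I*(-152)*√5 = -15178 + 2128*I*√5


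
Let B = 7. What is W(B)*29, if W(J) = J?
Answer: 203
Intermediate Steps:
W(B)*29 = 7*29 = 203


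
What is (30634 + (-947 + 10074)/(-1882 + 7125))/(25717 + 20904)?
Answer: 160623189/244433903 ≈ 0.65712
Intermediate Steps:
(30634 + (-947 + 10074)/(-1882 + 7125))/(25717 + 20904) = (30634 + 9127/5243)/46621 = (30634 + 9127*(1/5243))*(1/46621) = (30634 + 9127/5243)*(1/46621) = (160623189/5243)*(1/46621) = 160623189/244433903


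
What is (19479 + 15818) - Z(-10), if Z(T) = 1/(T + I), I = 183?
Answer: 6106380/173 ≈ 35297.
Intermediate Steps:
Z(T) = 1/(183 + T) (Z(T) = 1/(T + 183) = 1/(183 + T))
(19479 + 15818) - Z(-10) = (19479 + 15818) - 1/(183 - 10) = 35297 - 1/173 = 6106380/173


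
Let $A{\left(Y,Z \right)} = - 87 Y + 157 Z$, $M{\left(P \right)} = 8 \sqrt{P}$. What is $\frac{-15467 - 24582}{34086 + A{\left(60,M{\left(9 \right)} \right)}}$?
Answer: $- \frac{40049}{32634} \approx -1.2272$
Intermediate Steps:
$\frac{-15467 - 24582}{34086 + A{\left(60,M{\left(9 \right)} \right)}} = \frac{-15467 - 24582}{34086 + \left(\left(-87\right) 60 + 157 \cdot 8 \sqrt{9}\right)} = - \frac{40049}{34086 - \left(5220 - 157 \cdot 8 \cdot 3\right)} = - \frac{40049}{34086 + \left(-5220 + 157 \cdot 24\right)} = - \frac{40049}{34086 + \left(-5220 + 3768\right)} = - \frac{40049}{34086 - 1452} = - \frac{40049}{32634}$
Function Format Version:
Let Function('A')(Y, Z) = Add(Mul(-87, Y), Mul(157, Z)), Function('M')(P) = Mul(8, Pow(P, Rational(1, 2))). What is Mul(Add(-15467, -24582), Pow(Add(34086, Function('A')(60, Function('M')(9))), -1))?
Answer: Rational(-40049, 32634) ≈ -1.2272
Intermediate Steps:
Mul(Add(-15467, -24582), Pow(Add(34086, Function('A')(60, Function('M')(9))), -1)) = Mul(Add(-15467, -24582), Pow(Add(34086, Add(Mul(-87, 60), Mul(157, Mul(8, Pow(9, Rational(1, 2)))))), -1)) = Mul(-40049, Pow(Add(34086, Add(-5220, Mul(157, Mul(8, 3)))), -1)) = Mul(-40049, Pow(Add(34086, Add(-5220, Mul(157, 24))), -1)) = Mul(-40049, Pow(Add(34086, Add(-5220, 3768)), -1)) = Mul(-40049, Pow(Add(34086, -1452), -1)) = Mul(-40049, Pow(32634, -1)) = Mul(-40049, Rational(1, 32634)) = Rational(-40049, 32634)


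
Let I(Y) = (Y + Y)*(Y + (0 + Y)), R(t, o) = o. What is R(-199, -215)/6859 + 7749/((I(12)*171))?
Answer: 62327/1316928 ≈ 0.047328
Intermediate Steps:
I(Y) = 4*Y² (I(Y) = (2*Y)*(Y + Y) = (2*Y)*(2*Y) = 4*Y²)
R(-199, -215)/6859 + 7749/((I(12)*171)) = -215/6859 + 7749/(((4*12²)*171)) = -215*1/6859 + 7749/(((4*144)*171)) = -215/6859 + 7749/((576*171)) = -215/6859 + 7749/98496 = -215/6859 + 7749*(1/98496) = -215/6859 + 287/3648 = 62327/1316928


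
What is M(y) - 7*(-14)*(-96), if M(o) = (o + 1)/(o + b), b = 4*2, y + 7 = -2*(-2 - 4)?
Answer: -122298/13 ≈ -9407.5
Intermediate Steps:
y = 5 (y = -7 - 2*(-2 - 4) = -7 - 2*(-6) = -7 + 12 = 5)
b = 8
M(o) = (1 + o)/(8 + o) (M(o) = (o + 1)/(o + 8) = (1 + o)/(8 + o))
M(y) - 7*(-14)*(-96) = (1 + 5)/(8 + 5) - 7*(-14)*(-96) = 6/13 + 98*(-96) = (1/13)*6 - 9408 = 6/13 - 9408 = -122298/13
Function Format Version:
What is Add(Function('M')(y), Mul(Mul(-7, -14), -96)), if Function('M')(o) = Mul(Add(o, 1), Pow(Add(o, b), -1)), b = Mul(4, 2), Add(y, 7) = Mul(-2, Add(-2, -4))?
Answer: Rational(-122298, 13) ≈ -9407.5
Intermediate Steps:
y = 5 (y = Add(-7, Mul(-2, Add(-2, -4))) = Add(-7, Mul(-2, -6)) = Add(-7, 12) = 5)
b = 8
Function('M')(o) = Mul(Pow(Add(8, o), -1), Add(1, o)) (Function('M')(o) = Mul(Add(o, 1), Pow(Add(o, 8), -1)) = Mul(Add(1, o), Pow(Add(8, o), -1)) = Mul(Pow(Add(8, o), -1), Add(1, o)))
Add(Function('M')(y), Mul(Mul(-7, -14), -96)) = Add(Mul(Pow(Add(8, 5), -1), Add(1, 5)), Mul(Mul(-7, -14), -96)) = Add(Mul(Pow(13, -1), 6), Mul(98, -96)) = Add(Mul(Rational(1, 13), 6), -9408) = Add(Rational(6, 13), -9408) = Rational(-122298, 13)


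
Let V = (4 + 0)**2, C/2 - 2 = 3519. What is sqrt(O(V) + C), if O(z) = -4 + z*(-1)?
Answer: sqrt(7022) ≈ 83.797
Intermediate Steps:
C = 7042 (C = 4 + 2*3519 = 4 + 7038 = 7042)
V = 16 (V = 4**2 = 16)
O(z) = -4 - z
sqrt(O(V) + C) = sqrt((-4 - 1*16) + 7042) = sqrt((-4 - 16) + 7042) = sqrt(-20 + 7042) = sqrt(7022)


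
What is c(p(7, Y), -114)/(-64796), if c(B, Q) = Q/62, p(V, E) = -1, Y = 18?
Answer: 57/2008676 ≈ 2.8377e-5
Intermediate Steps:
c(B, Q) = Q/62 (c(B, Q) = Q*(1/62) = Q/62)
c(p(7, Y), -114)/(-64796) = ((1/62)*(-114))/(-64796) = -57/31*(-1/64796) = 57/2008676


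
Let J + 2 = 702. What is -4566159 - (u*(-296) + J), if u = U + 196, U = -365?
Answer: -4616883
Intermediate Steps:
J = 700 (J = -2 + 702 = 700)
u = -169 (u = -365 + 196 = -169)
-4566159 - (u*(-296) + J) = -4566159 - (-169*(-296) + 700) = -4566159 - (50024 + 700) = -4566159 - 1*50724 = -4566159 - 50724 = -4616883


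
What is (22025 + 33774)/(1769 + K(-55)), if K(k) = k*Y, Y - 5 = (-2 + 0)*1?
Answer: 55799/1604 ≈ 34.787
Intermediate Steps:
Y = 3 (Y = 5 + (-2 + 0)*1 = 5 - 2*1 = 5 - 2 = 3)
K(k) = 3*k (K(k) = k*3 = 3*k)
(22025 + 33774)/(1769 + K(-55)) = (22025 + 33774)/(1769 + 3*(-55)) = 55799/(1769 - 165) = 55799/1604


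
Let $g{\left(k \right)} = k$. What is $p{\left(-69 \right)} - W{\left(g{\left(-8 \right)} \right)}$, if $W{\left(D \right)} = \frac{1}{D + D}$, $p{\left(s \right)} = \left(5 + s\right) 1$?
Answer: $- \frac{1023}{16} \approx -63.938$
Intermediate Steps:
$p{\left(s \right)} = 5 + s$
$W{\left(D \right)} = \frac{1}{2 D}$
$p{\left(-69 \right)} - W{\left(g{\left(-8 \right)} \right)} = \left(5 - 69\right) - \frac{1}{2 \left(-8\right)} = -64 - \frac{1}{2} \left(- \frac{1}{8}\right) = -64 - - \frac{1}{16} = -64 + \frac{1}{16} = - \frac{1023}{16}$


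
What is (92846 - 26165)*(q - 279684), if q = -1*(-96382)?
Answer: -12222760662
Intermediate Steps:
q = 96382
(92846 - 26165)*(q - 279684) = (92846 - 26165)*(96382 - 279684) = 66681*(-183302) = -12222760662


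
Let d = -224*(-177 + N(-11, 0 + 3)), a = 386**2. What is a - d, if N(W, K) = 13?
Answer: 112260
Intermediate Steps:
a = 148996
d = 36736 (d = -224*(-177 + 13) = -224*(-164) = 36736)
a - d = 148996 - 1*36736 = 148996 - 36736 = 112260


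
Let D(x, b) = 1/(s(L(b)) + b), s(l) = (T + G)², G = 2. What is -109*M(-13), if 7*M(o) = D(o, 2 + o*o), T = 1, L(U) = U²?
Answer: -109/1260 ≈ -0.086508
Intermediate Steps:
s(l) = 9 (s(l) = (1 + 2)² = 3² = 9)
D(x, b) = 1/(9 + b)
M(o) = 1/(7*(11 + o²)) (M(o) = 1/(7*(9 + (2 + o*o))) = 1/(7*(9 + (2 + o²))) = 1/(7*(11 + o²)))
-109*M(-13) = -109/(7*(11 + (-13)²)) = -109/(7*(11 + 169)) = -109/(7*180) = -109*1/1260 = -109/1260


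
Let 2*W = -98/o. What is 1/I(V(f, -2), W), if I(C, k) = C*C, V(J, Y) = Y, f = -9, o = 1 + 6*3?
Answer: 1/4 ≈ 0.25000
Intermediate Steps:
o = 19 (o = 1 + 18 = 19)
W = -49/19 (W = (-98/19)/2 = (-98*1/19)/2 = (1/2)*(-98/19) = -49/19 ≈ -2.5789)
I(C, k) = C**2
1/I(V(f, -2), W) = 1/((-2)**2) = 1/4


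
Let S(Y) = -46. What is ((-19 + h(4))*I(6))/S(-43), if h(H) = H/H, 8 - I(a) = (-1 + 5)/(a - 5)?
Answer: 36/23 ≈ 1.5652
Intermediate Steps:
I(a) = 8 - 4/(-5 + a) (I(a) = 8 - (-1 + 5)/(a - 5) = 8 - 4/(-5 + a))
h(H) = 1
((-19 + h(4))*I(6))/S(-43) = ((-19 + 1)*(4*(-11 + 2*6)/(-5 + 6)))/(-46) = -72*(-11 + 12)/1*(-1/46) = -72*(-1/46) = 36/23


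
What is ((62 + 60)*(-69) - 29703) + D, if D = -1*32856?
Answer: -70977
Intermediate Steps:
D = -32856
((62 + 60)*(-69) - 29703) + D = ((62 + 60)*(-69) - 29703) - 32856 = (122*(-69) - 29703) - 32856 = (-8418 - 29703) - 32856 = -38121 - 32856 = -70977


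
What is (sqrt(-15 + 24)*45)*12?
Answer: 1620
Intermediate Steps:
(sqrt(-15 + 24)*45)*12 = (sqrt(9)*45)*12 = (3*45)*12 = 135*12 = 1620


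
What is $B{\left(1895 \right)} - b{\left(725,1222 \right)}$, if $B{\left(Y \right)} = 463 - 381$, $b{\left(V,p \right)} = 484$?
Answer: $-402$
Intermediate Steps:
$B{\left(Y \right)} = 82$
$B{\left(1895 \right)} - b{\left(725,1222 \right)} = 82 - 484 = -402$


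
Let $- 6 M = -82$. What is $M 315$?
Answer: $4305$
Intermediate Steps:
$M = \frac{41}{3}$ ($M = \left(- \frac{1}{6}\right) \left(-82\right) = \frac{41}{3} \approx 13.667$)
$M 315 = \frac{41}{3} \cdot 315 = 4305$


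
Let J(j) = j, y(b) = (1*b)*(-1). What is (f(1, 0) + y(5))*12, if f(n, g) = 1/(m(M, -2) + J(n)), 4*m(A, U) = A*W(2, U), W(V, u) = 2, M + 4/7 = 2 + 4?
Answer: -738/13 ≈ -56.769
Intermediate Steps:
y(b) = -b (y(b) = b*(-1) = -b)
M = 38/7 (M = -4/7 + (2 + 4) = -4/7 + 6 = 38/7 ≈ 5.4286)
m(A, U) = A/2 (m(A, U) = (A*2)/4 = (2*A)/4 = A/2)
f(n, g) = 1/(19/7 + n) (f(n, g) = 1/((½)*(38/7) + n) = 1/(19/7 + n))
(f(1, 0) + y(5))*12 = (7/(19 + 7*1) - 1*5)*12 = (7/(19 + 7) - 5)*12 = (7/26 - 5)*12 = -123/26*12 = -738/13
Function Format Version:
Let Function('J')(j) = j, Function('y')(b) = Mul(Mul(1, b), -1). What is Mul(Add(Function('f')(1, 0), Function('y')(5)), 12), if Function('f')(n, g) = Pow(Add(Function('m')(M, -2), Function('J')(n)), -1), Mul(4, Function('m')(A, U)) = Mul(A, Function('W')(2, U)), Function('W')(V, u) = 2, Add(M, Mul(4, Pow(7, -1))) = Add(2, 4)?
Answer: Rational(-738, 13) ≈ -56.769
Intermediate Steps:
Function('y')(b) = Mul(-1, b) (Function('y')(b) = Mul(b, -1) = Mul(-1, b))
M = Rational(38, 7) (M = Add(Rational(-4, 7), Add(2, 4)) = Add(Rational(-4, 7), 6) = Rational(38, 7) ≈ 5.4286)
Function('m')(A, U) = Mul(Rational(1, 2), A) (Function('m')(A, U) = Mul(Rational(1, 4), Mul(A, 2)) = Mul(Rational(1, 4), Mul(2, A)) = Mul(Rational(1, 2), A))
Function('f')(n, g) = Pow(Add(Rational(19, 7), n), -1) (Function('f')(n, g) = Pow(Add(Mul(Rational(1, 2), Rational(38, 7)), n), -1) = Pow(Add(Rational(19, 7), n), -1))
Mul(Add(Function('f')(1, 0), Function('y')(5)), 12) = Mul(Add(Mul(7, Pow(Add(19, Mul(7, 1)), -1)), Mul(-1, 5)), 12) = Mul(Add(Mul(7, Pow(Add(19, 7), -1)), -5), 12) = Mul(Add(Mul(7, Pow(26, -1)), -5), 12) = Mul(Add(Mul(7, Rational(1, 26)), -5), 12) = Mul(Add(Rational(7, 26), -5), 12) = Mul(Rational(-123, 26), 12) = Rational(-738, 13)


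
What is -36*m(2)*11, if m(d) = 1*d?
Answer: -792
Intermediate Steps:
m(d) = d
-36*m(2)*11 = -36*2*11 = -72*11 = -792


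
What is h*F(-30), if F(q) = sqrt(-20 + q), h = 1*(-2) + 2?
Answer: 0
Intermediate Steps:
h = 0 (h = -2 + 2 = 0)
h*F(-30) = 0*sqrt(-20 - 30) = 0*sqrt(-50) = 0*(5*I*sqrt(2)) = 0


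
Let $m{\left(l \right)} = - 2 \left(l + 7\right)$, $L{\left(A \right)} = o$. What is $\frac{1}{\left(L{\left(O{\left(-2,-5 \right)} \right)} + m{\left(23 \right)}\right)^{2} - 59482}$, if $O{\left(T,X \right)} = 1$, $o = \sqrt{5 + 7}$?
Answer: $- \frac{5587}{312128410} + \frac{12 \sqrt{3}}{156064205} \approx -1.7766 \cdot 10^{-5}$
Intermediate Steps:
$o = 2 \sqrt{3}$ ($o = \sqrt{12} = 2 \sqrt{3} \approx 3.4641$)
$L{\left(A \right)} = 2 \sqrt{3}$
$m{\left(l \right)} = -14 - 2 l$ ($m{\left(l \right)} = - 2 \left(7 + l\right) = -14 - 2 l$)
$\frac{1}{\left(L{\left(O{\left(-2,-5 \right)} \right)} + m{\left(23 \right)}\right)^{2} - 59482} = \frac{1}{\left(2 \sqrt{3} - 60\right)^{2} - 59482} = \frac{1}{\left(-60 + 2 \sqrt{3}\right)^{2} - 59482} = \frac{1}{-59482 + \left(-60 + 2 \sqrt{3}\right)^{2}}$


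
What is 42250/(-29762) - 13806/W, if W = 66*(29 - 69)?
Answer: 24946181/6547640 ≈ 3.8100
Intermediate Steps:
W = -2640 (W = 66*(-40) = -2640)
42250/(-29762) - 13806/W = 42250/(-29762) - 13806/(-2640) = 42250*(-1/29762) - 13806*(-1/2640) = -21125/14881 + 2301/440 = 24946181/6547640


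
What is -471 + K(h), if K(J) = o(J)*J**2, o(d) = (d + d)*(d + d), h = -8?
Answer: 15913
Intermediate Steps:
o(d) = 4*d**2 (o(d) = (2*d)*(2*d) = 4*d**2)
K(J) = 4*J**4 (K(J) = (4*J**2)*J**2 = 4*J**4)
-471 + K(h) = -471 + 4*(-8)**4 = -471 + 4*4096 = -471 + 16384 = 15913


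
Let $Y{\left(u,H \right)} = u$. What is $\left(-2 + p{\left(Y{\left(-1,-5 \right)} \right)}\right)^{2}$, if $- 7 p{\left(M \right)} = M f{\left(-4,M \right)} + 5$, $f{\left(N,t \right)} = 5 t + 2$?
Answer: $\frac{484}{49} \approx 9.8775$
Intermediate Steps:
$f{\left(N,t \right)} = 2 + 5 t$
$p{\left(M \right)} = - \frac{5}{7} - \frac{M \left(2 + 5 M\right)}{7}$ ($p{\left(M \right)} = - \frac{M \left(2 + 5 M\right) + 5}{7} = - \frac{5 + M \left(2 + 5 M\right)}{7} = - \frac{5}{7} - \frac{M \left(2 + 5 M\right)}{7}$)
$\left(-2 + p{\left(Y{\left(-1,-5 \right)} \right)}\right)^{2} = \left(-2 - \left(\frac{5}{7} - \frac{2 + 5 \left(-1\right)}{7}\right)\right)^{2} = \left(-2 - \left(\frac{5}{7} - \frac{2 - 5}{7}\right)\right)^{2} = \left(-2 - \left(\frac{5}{7} - - \frac{3}{7}\right)\right)^{2} = \left(-2 - \frac{8}{7}\right)^{2} = \left(- \frac{22}{7}\right)^{2} = \frac{484}{49}$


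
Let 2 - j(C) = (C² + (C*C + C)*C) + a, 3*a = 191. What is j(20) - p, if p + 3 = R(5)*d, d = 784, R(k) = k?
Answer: -38336/3 ≈ -12779.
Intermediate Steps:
a = 191/3 (a = (⅓)*191 = 191/3 ≈ 63.667)
j(C) = -185/3 - C² - C*(C + C²) (j(C) = 2 - ((C² + (C*C + C)*C) + 191/3) = 2 - ((C² + (C² + C)*C) + 191/3) = 2 - ((C² + (C + C²)*C) + 191/3) = 2 - ((C² + C*(C + C²)) + 191/3) = 2 - (191/3 + C² + C*(C + C²)) = 2 + (-191/3 - C² - C*(C + C²)) = -185/3 - C² - C*(C + C²))
p = 3917 (p = -3 + 5*784 = -3 + 3920 = 3917)
j(20) - p = (-185/3 - 1*20³ - 2*20²) - 1*3917 = (-185/3 - 1*8000 - 2*400) - 3917 = (-185/3 - 8000 - 800) - 3917 = -26585/3 - 3917 = -38336/3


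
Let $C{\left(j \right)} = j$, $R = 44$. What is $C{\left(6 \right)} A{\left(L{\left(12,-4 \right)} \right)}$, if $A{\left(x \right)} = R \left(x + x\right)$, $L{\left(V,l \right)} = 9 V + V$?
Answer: $63360$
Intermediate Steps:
$L{\left(V,l \right)} = 10 V$
$A{\left(x \right)} = 88 x$ ($A{\left(x \right)} = 44 \left(x + x\right) = 44 \cdot 2 x = 88 x$)
$C{\left(6 \right)} A{\left(L{\left(12,-4 \right)} \right)} = 6 \cdot 88 \cdot 10 \cdot 12 = 6 \cdot 88 \cdot 120 = 6 \cdot 10560 = 63360$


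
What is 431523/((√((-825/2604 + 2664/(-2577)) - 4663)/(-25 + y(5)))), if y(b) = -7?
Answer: 9205824*I*√648271563983295/1159265255 ≈ 2.0219e+5*I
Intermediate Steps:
431523/((√((-825/2604 + 2664/(-2577)) - 4663)/(-25 + y(5)))) = 431523/((√((-825/2604 + 2664/(-2577)) - 4663)/(-25 - 7))) = 431523/((√((-825*1/2604 + 2664*(-1/2577)) - 4663)/(-32))) = 431523/((-√((-275/868 - 888/859) - 4663)/32)) = 431523/((-√(-1007009/745612 - 4663)/32)) = 431523/((-I*√648271563983295/11929792)) = 431523*(64*I*√648271563983295/3477795765) = 9205824*I*√648271563983295/1159265255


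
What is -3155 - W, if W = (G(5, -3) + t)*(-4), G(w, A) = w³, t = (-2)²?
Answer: -2639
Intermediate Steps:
t = 4
W = -516 (W = (5³ + 4)*(-4) = (125 + 4)*(-4) = 129*(-4) = -516)
-3155 - W = -3155 - 1*(-516) = -3155 + 516 = -2639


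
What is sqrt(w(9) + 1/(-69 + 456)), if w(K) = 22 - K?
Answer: 2*sqrt(54094)/129 ≈ 3.6059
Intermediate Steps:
sqrt(w(9) + 1/(-69 + 456)) = sqrt((22 - 1*9) + 1/(-69 + 456)) = sqrt((22 - 9) + 1/387) = sqrt(13 + 1/387) = sqrt(5032/387) = 2*sqrt(54094)/129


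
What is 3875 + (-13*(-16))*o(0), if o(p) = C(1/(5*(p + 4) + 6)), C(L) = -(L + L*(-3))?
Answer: 3891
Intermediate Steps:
C(L) = 2*L (C(L) = -(L - 3*L) = -(-2)*L = 2*L)
o(p) = 2/(26 + 5*p) (o(p) = 2/(5*(p + 4) + 6) = 2/(5*(4 + p) + 6) = 2/((20 + 5*p) + 6) = 2/(26 + 5*p))
3875 + (-13*(-16))*o(0) = 3875 + (-13*(-16))*(2/(26 + 5*0)) = 3875 + 208*(2/(26 + 0)) = 3875 + 208*(2/26) = 3875 + 208*(2*(1/26)) = 3875 + 208*(1/13) = 3875 + 16 = 3891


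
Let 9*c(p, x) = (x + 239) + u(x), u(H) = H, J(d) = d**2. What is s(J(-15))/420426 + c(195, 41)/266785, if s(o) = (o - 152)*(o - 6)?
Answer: 475565221/12462594490 ≈ 0.038159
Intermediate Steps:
c(p, x) = 239/9 + 2*x/9 (c(p, x) = ((x + 239) + x)/9 = ((239 + x) + x)/9 = (239 + 2*x)/9 = 239/9 + 2*x/9)
s(o) = (-152 + o)*(-6 + o)
s(J(-15))/420426 + c(195, 41)/266785 = (912 + ((-15)**2)**2 - 158*(-15)**2)/420426 + (239/9 + (2/9)*41)/266785 = (912 + 225**2 - 158*225)*(1/420426) + (239/9 + 82/9)*(1/266785) = (912 + 50625 - 35550)*(1/420426) + (107/3)*(1/266785) = 15987*(1/420426) + 107/800355 = 5329/140142 + 107/800355 = 475565221/12462594490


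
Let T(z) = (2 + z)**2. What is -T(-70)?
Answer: -4624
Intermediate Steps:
-T(-70) = -(2 - 70)**2 = -1*(-68)**2 = -1*4624 = -4624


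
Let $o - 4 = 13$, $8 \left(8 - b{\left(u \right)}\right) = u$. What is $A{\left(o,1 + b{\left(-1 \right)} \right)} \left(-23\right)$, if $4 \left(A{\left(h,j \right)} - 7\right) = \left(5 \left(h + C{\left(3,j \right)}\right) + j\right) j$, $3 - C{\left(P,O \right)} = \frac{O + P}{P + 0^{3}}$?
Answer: $- \frac{1853317}{384} \approx -4826.3$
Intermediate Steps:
$b{\left(u \right)} = 8 - \frac{u}{8}$
$o = 17$ ($o = 4 + 13 = 17$)
$C{\left(P,O \right)} = 3 - \frac{O + P}{P}$ ($C{\left(P,O \right)} = 3 - \frac{O + P}{P + 0^{3}} = 3 - \frac{O + P}{P + 0} = 3 - \frac{O + P}{P}$)
$A{\left(h,j \right)} = 7 + \frac{j \left(10 + 5 h - \frac{2 j}{3}\right)}{4}$ ($A{\left(h,j \right)} = 7 + \frac{\left(5 \left(h - \left(-2 + \frac{j}{3}\right)\right) + j\right) j}{4} = 7 + \frac{\left(5 \left(2 + h - \frac{j}{3}\right) + j\right) j}{4} = 7 + \frac{\left(\left(10 + 5 h - \frac{5 j}{3}\right) + j\right) j}{4} = 7 + \frac{\left(10 + 5 h - \frac{2 j}{3}\right) j}{4} = 7 + \frac{j \left(10 + 5 h - \frac{2 j}{3}\right)}{4}$)
$A{\left(o,1 + b{\left(-1 \right)} \right)} \left(-23\right) = \left(7 - \frac{\left(1 + \left(8 - - \frac{1}{8}\right)\right)^{2}}{6} + \frac{5 \left(1 + \left(8 - - \frac{1}{8}\right)\right)}{2} + \frac{5}{4} \cdot 17 \left(1 + \left(8 - - \frac{1}{8}\right)\right)\right) \left(-23\right) = \left(7 - \frac{\left(1 + \left(8 + \frac{1}{8}\right)\right)^{2}}{6} + \frac{5 \left(1 + \left(8 + \frac{1}{8}\right)\right)}{2} + \frac{5}{4} \cdot 17 \left(1 + \left(8 + \frac{1}{8}\right)\right)\right) \left(-23\right) = \left(7 - \frac{\left(1 + \frac{65}{8}\right)^{2}}{6} + \frac{5 \left(1 + \frac{65}{8}\right)}{2} + \frac{5}{4} \cdot 17 \left(1 + \frac{65}{8}\right)\right) \left(-23\right) = \left(7 - \frac{\left(\frac{73}{8}\right)^{2}}{6} + \frac{5}{2} \cdot \frac{73}{8} + \frac{5}{4} \cdot 17 \cdot \frac{73}{8}\right) \left(-23\right) = \left(7 - \frac{5329}{384} + \frac{365}{16} + \frac{6205}{32}\right) \left(-23\right) = \frac{80579}{384} \left(-23\right) = - \frac{1853317}{384}$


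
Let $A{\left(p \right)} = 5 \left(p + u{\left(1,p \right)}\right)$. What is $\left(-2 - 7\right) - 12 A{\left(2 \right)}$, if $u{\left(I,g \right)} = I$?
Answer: $-189$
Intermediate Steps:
$A{\left(p \right)} = 5 + 5 p$ ($A{\left(p \right)} = 5 \left(p + 1\right) = 5 \left(1 + p\right) = 5 + 5 p$)
$\left(-2 - 7\right) - 12 A{\left(2 \right)} = \left(-2 - 7\right) - 12 \left(5 + 5 \cdot 2\right) = -9 - 12 \left(5 + 10\right) = -9 - 180 = -189$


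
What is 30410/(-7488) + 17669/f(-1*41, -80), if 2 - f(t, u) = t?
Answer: 65498921/160992 ≈ 406.85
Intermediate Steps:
f(t, u) = 2 - t
30410/(-7488) + 17669/f(-1*41, -80) = 30410/(-7488) + 17669/(2 - (-1)*41) = 30410*(-1/7488) + 17669/(2 - 1*(-41)) = -15205/3744 + 17669/(2 + 41) = -15205/3744 + 17669/43 = 65498921/160992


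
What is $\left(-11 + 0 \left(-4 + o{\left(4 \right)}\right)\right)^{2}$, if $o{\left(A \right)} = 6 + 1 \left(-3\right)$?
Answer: $121$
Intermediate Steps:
$o{\left(A \right)} = 3$ ($o{\left(A \right)} = 6 - 3 = 3$)
$\left(-11 + 0 \left(-4 + o{\left(4 \right)}\right)\right)^{2} = \left(-11 + 0 \left(-4 + 3\right)\right)^{2} = \left(-11 + 0 \left(-1\right)\right)^{2} = \left(-11 + 0\right)^{2} = \left(-11\right)^{2} = 121$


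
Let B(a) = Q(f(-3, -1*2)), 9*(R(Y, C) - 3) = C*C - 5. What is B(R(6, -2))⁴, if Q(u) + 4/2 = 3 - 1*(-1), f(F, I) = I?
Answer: 16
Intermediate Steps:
R(Y, C) = 22/9 + C²/9 (R(Y, C) = 3 + (C*C - 5)/9 = 3 + (C² - 5)/9 = 3 + (-5 + C²)/9 = 3 + (-5/9 + C²/9) = 22/9 + C²/9)
Q(u) = 2 (Q(u) = -2 + (3 - 1*(-1)) = -2 + (3 + 1) = -2 + 4 = 2)
B(a) = 2
B(R(6, -2))⁴ = 2⁴ = 16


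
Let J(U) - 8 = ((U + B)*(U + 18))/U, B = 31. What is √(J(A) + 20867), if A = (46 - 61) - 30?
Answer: √521665/5 ≈ 144.45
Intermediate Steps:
A = -45 (A = -15 - 30 = -45)
J(U) = 8 + (18 + U)*(31 + U)/U (J(U) = 8 + ((U + 31)*(U + 18))/U = 8 + ((31 + U)*(18 + U))/U = 8 + ((18 + U)*(31 + U))/U = 8 + (18 + U)*(31 + U)/U)
√(J(A) + 20867) = √((57 - 45 + 558/(-45)) + 20867) = √((57 - 45 + 558*(-1/45)) + 20867) = √((57 - 45 - 62/5) + 20867) = √(-⅖ + 20867) = √(104333/5) = √521665/5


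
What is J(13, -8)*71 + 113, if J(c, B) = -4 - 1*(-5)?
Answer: 184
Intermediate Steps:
J(c, B) = 1 (J(c, B) = -4 + 5 = 1)
J(13, -8)*71 + 113 = 1*71 + 113 = 71 + 113 = 184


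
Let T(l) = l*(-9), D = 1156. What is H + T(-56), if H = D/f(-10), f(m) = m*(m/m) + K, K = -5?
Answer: 6404/15 ≈ 426.93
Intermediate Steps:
T(l) = -9*l
f(m) = -5 + m (f(m) = m*(m/m) - 5 = m*1 - 5 = m - 5 = -5 + m)
H = -1156/15 (H = 1156/(-5 - 10) = 1156/(-15) = 1156*(-1/15) = -1156/15 ≈ -77.067)
H + T(-56) = -1156/15 - 9*(-56) = -1156/15 + 504 = 6404/15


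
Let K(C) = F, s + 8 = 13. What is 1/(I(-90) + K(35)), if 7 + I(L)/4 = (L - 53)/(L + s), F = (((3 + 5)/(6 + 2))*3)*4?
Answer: -85/788 ≈ -0.10787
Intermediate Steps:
s = 5 (s = -8 + 13 = 5)
F = 12 (F = ((8/8)*3)*4 = ((8*(⅛))*3)*4 = (1*3)*4 = 3*4 = 12)
K(C) = 12
I(L) = -28 + 4*(-53 + L)/(5 + L) (I(L) = -28 + 4*((L - 53)/(L + 5)) = -28 + 4*((-53 + L)/(5 + L)) = -28 + 4*(-53 + L)/(5 + L))
1/(I(-90) + K(35)) = 1/(8*(-44 - 3*(-90))/(5 - 90) + 12) = 1/(8*(-44 + 270)/(-85) + 12) = 1/(8*(-1/85)*226 + 12) = 1/(-1808/85 + 12) = 1/(-788/85) = -85/788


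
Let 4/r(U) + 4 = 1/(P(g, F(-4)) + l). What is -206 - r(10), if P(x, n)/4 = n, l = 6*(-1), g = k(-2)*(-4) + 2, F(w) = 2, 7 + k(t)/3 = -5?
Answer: -1434/7 ≈ -204.86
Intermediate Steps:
k(t) = -36 (k(t) = -21 + 3*(-5) = -21 - 15 = -36)
g = 146 (g = -36*(-4) + 2 = 144 + 2 = 146)
l = -6
P(x, n) = 4*n
r(U) = -8/7 (r(U) = 4/(-4 + 1/(4*2 - 6)) = 4/(-4 + 1/(8 - 6)) = 4/(-4 + 1/2) = 4/(-7/2) = 4*(-2/7) = -8/7)
-206 - r(10) = -206 - 1*(-8/7) = -206 + 8/7 = -1434/7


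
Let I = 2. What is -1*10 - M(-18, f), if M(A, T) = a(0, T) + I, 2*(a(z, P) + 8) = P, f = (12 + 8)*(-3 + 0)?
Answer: 26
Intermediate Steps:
f = -60 (f = 20*(-3) = -60)
a(z, P) = -8 + P/2
M(A, T) = -6 + T/2 (M(A, T) = (-8 + T/2) + 2 = -6 + T/2)
-1*10 - M(-18, f) = -1*10 - (-6 + (1/2)*(-60)) = -10 - (-6 - 30) = -10 - 1*(-36) = -10 + 36 = 26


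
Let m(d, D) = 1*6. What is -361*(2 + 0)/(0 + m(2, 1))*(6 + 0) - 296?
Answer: -1018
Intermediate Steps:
m(d, D) = 6
-361*(2 + 0)/(0 + m(2, 1))*(6 + 0) - 296 = -361*(2 + 0)/(0 + 6)*(6 + 0) - 296 = -361*2/6*6 - 296 = -361*2*(⅙)*6 - 296 = -361*6/3 - 296 = -361*2 - 296 = -722 - 296 = -1018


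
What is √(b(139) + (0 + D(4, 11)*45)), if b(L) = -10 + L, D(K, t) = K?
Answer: √309 ≈ 17.578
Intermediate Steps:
√(b(139) + (0 + D(4, 11)*45)) = √((-10 + 139) + (0 + 4*45)) = √(129 + (0 + 180)) = √(129 + 180) = √309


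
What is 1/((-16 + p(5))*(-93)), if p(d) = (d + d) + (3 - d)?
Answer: 1/744 ≈ 0.0013441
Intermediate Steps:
p(d) = 3 + d (p(d) = 2*d + (3 - d) = 3 + d)
1/((-16 + p(5))*(-93)) = 1/((-16 + (3 + 5))*(-93)) = 1/((-16 + 8)*(-93)) = 1/(-8*(-93)) = 1/744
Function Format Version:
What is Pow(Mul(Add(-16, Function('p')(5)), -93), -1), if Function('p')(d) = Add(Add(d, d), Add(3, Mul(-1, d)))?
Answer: Rational(1, 744) ≈ 0.0013441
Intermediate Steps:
Function('p')(d) = Add(3, d) (Function('p')(d) = Add(Mul(2, d), Add(3, Mul(-1, d))) = Add(3, d))
Pow(Mul(Add(-16, Function('p')(5)), -93), -1) = Pow(Mul(Add(-16, Add(3, 5)), -93), -1) = Pow(Mul(Add(-16, 8), -93), -1) = Pow(Mul(-8, -93), -1) = Pow(744, -1) = Rational(1, 744)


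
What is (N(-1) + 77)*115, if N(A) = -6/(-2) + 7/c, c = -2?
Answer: 17595/2 ≈ 8797.5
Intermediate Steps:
N(A) = -1/2 (N(A) = -6/(-2) + 7/(-2) = -6*(-1/2) + 7*(-1/2) = 3 - 7/2 = -1/2)
(N(-1) + 77)*115 = (-1/2 + 77)*115 = (153/2)*115 = 17595/2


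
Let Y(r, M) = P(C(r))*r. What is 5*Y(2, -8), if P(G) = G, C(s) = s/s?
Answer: 10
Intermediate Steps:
C(s) = 1
Y(r, M) = r (Y(r, M) = 1*r = r)
5*Y(2, -8) = 5*2 = 10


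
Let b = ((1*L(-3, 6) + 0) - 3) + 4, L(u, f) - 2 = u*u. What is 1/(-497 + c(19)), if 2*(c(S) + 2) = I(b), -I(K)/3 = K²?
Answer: -1/715 ≈ -0.0013986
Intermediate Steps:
L(u, f) = 2 + u² (L(u, f) = 2 + u*u = 2 + u²)
b = 12 (b = ((1*(2 + (-3)²) + 0) - 3) + 4 = ((1*(2 + 9) + 0) - 3) + 4 = ((1*11 + 0) - 3) + 4 = ((11 + 0) - 3) + 4 = (11 - 3) + 4 = 8 + 4 = 12)
I(K) = -3*K²
c(S) = -218 (c(S) = -2 + (-3*12²)/2 = -2 + (-3*144)/2 = -2 + (½)*(-432) = -2 - 216 = -218)
1/(-497 + c(19)) = 1/(-497 - 218) = 1/(-715) = -1/715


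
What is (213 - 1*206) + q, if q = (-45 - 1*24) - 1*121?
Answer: -183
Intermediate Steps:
q = -190 (q = (-45 - 24) - 121 = -69 - 121 = -190)
(213 - 1*206) + q = (213 - 1*206) - 190 = (213 - 206) - 190 = 7 - 190 = -183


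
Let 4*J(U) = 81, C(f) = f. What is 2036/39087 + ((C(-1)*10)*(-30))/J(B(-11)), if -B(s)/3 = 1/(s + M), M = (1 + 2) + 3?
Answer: 1743308/117261 ≈ 14.867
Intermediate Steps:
M = 6 (M = 3 + 3 = 6)
B(s) = -3/(6 + s) (B(s) = -3/(s + 6) = -3/(6 + s))
J(U) = 81/4 (J(U) = (¼)*81 = 81/4)
2036/39087 + ((C(-1)*10)*(-30))/J(B(-11)) = 2036/39087 + (-1*10*(-30))/(81/4) = 2036*(1/39087) - 10*(-30)*(4/81) = 2036/39087 + 300*(4/81) = 2036/39087 + 400/27 = 1743308/117261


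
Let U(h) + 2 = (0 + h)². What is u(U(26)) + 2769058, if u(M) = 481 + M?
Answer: 2770213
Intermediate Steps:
U(h) = -2 + h² (U(h) = -2 + (0 + h)² = -2 + h²)
u(U(26)) + 2769058 = (481 + (-2 + 26²)) + 2769058 = (481 + (-2 + 676)) + 2769058 = (481 + 674) + 2769058 = 1155 + 2769058 = 2770213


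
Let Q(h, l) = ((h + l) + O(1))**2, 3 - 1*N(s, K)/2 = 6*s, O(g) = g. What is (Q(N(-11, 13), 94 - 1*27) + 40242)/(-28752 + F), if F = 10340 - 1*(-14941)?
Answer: -82678/3471 ≈ -23.820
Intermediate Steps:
N(s, K) = 6 - 12*s
Q(h, l) = (1 + h + l)**2 (Q(h, l) = ((h + l) + 1)**2 = (1 + h + l)**2)
F = 25281 (F = 10340 + 14941 = 25281)
(Q(N(-11, 13), 94 - 1*27) + 40242)/(-28752 + F) = ((1 + (6 - 12*(-11)) + (94 - 1*27))**2 + 40242)/(-28752 + 25281) = ((1 + (6 + 132) + (94 - 27))**2 + 40242)/(-3471) = ((1 + 138 + 67)**2 + 40242)*(-1/3471) = (206**2 + 40242)*(-1/3471) = (42436 + 40242)*(-1/3471) = 82678*(-1/3471) = -82678/3471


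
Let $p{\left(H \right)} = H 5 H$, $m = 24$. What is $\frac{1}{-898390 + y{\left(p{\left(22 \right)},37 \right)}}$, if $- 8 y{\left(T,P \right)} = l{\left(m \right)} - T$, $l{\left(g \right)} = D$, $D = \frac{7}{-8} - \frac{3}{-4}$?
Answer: $- \frac{64}{57477599} \approx -1.1135 \cdot 10^{-6}$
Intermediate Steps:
$D = - \frac{1}{8}$ ($D = 7 \left(- \frac{1}{8}\right) - - \frac{3}{4} = - \frac{7}{8} + \frac{3}{4} = - \frac{1}{8} \approx -0.125$)
$l{\left(g \right)} = - \frac{1}{8}$
$p{\left(H \right)} = 5 H^{2}$ ($p{\left(H \right)} = 5 H H = 5 H^{2}$)
$y{\left(T,P \right)} = \frac{1}{64} + \frac{T}{8}$ ($y{\left(T,P \right)} = - \frac{- \frac{1}{8} - T}{8} = \frac{1}{64} + \frac{T}{8}$)
$\frac{1}{-898390 + y{\left(p{\left(22 \right)},37 \right)}} = \frac{1}{-898390 + \left(\frac{1}{64} + \frac{5 \cdot 22^{2}}{8}\right)} = \frac{1}{-898390 + \left(\frac{1}{64} + \frac{5 \cdot 484}{8}\right)} = \frac{1}{-898390 + \left(\frac{1}{64} + \frac{1}{8} \cdot 2420\right)} = \frac{1}{-898390 + \left(\frac{1}{64} + \frac{605}{2}\right)} = \frac{1}{-898390 + \frac{19361}{64}} = \frac{1}{- \frac{57477599}{64}} = - \frac{64}{57477599}$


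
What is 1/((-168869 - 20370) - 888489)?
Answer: -1/1077728 ≈ -9.2788e-7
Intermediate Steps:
1/((-168869 - 20370) - 888489) = 1/(-189239 - 888489) = 1/(-1077728) = -1/1077728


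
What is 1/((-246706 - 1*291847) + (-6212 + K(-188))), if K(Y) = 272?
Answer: -1/544493 ≈ -1.8366e-6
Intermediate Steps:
1/((-246706 - 1*291847) + (-6212 + K(-188))) = 1/((-246706 - 1*291847) + (-6212 + 272)) = 1/((-246706 - 291847) - 5940) = 1/(-538553 - 5940) = 1/(-544493) = -1/544493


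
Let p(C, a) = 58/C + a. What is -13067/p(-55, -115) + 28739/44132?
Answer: 31900447457/281694556 ≈ 113.24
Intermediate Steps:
p(C, a) = a + 58/C
-13067/p(-55, -115) + 28739/44132 = -13067/(-115 + 58/(-55)) + 28739/44132 = -13067/(-115 + 58*(-1/55)) + 28739*(1/44132) = -13067/(-115 - 58/55) + 28739/44132 = -13067/(-6383/55) + 28739/44132 = -13067*(-55/6383) + 28739/44132 = 718685/6383 + 28739/44132 = 31900447457/281694556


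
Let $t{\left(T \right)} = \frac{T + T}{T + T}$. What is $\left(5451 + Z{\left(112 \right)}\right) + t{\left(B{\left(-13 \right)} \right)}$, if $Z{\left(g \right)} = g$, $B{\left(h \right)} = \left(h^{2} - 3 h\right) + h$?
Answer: $5564$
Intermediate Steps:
$B{\left(h \right)} = h^{2} - 2 h$
$t{\left(T \right)} = 1$ ($t{\left(T \right)} = \frac{2 T}{2 T} = 2 T \frac{1}{2 T} = 1$)
$\left(5451 + Z{\left(112 \right)}\right) + t{\left(B{\left(-13 \right)} \right)} = \left(5451 + 112\right) + 1 = 5563 + 1 = 5564$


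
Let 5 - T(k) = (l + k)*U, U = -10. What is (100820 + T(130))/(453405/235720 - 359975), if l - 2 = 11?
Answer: -4820709720/16970570719 ≈ -0.28406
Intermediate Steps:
l = 13 (l = 2 + 11 = 13)
T(k) = 135 + 10*k (T(k) = 5 - (13 + k)*(-10) = 5 - (-130 - 10*k) = 5 + (130 + 10*k) = 135 + 10*k)
(100820 + T(130))/(453405/235720 - 359975) = (100820 + (135 + 10*130))/(453405/235720 - 359975) = (100820 + (135 + 1300))/(453405*(1/235720) - 359975) = (100820 + 1435)/(90681/47144 - 359975) = 102255/(-16970570719/47144) = 102255*(-47144/16970570719) = -4820709720/16970570719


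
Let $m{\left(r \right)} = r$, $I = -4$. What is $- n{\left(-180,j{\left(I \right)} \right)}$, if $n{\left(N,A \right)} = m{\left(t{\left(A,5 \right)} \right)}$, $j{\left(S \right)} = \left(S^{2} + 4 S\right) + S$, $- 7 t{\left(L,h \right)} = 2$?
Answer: $\frac{2}{7} \approx 0.28571$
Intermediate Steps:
$t{\left(L,h \right)} = - \frac{2}{7}$ ($t{\left(L,h \right)} = \left(- \frac{1}{7}\right) 2 = - \frac{2}{7}$)
$j{\left(S \right)} = S^{2} + 5 S$
$n{\left(N,A \right)} = - \frac{2}{7}$
$- n{\left(-180,j{\left(I \right)} \right)} = \left(-1\right) \left(- \frac{2}{7}\right) = \frac{2}{7}$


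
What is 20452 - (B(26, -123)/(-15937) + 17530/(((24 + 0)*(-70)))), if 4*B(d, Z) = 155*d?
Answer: 54786618853/2677416 ≈ 20463.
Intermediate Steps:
B(d, Z) = 155*d/4 (B(d, Z) = (155*d)/4 = 155*d/4)
20452 - (B(26, -123)/(-15937) + 17530/(((24 + 0)*(-70)))) = 20452 - (((155/4)*26)/(-15937) + 17530/(((24 + 0)*(-70)))) = 20452 - ((2015/2)*(-1/15937) + 17530/((24*(-70)))) = 20452 - (-2015/31874 + 17530/(-1680)) = 20452 - (-2015/31874 + 17530*(-1/1680)) = 20452 - (-2015/31874 - 1753/168) = 20452 - 1*(-28106821/2677416) = 20452 + 28106821/2677416 = 54786618853/2677416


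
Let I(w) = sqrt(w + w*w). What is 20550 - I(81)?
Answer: 20550 - 9*sqrt(82) ≈ 20469.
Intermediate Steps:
I(w) = sqrt(w + w**2)
20550 - I(81) = 20550 - sqrt(81*(1 + 81)) = 20550 - sqrt(81*82) = 20550 - sqrt(6642) = 20550 - 9*sqrt(82)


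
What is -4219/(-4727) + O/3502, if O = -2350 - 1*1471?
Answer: -3286929/16553954 ≈ -0.19856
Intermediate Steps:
O = -3821 (O = -2350 - 1471 = -3821)
-4219/(-4727) + O/3502 = -4219/(-4727) - 3821/3502 = -4219*(-1/4727) - 3821*1/3502 = 4219/4727 - 3821/3502 = -3286929/16553954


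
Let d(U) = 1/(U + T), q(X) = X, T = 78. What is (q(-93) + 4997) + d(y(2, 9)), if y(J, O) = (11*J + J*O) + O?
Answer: 622809/127 ≈ 4904.0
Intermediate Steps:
y(J, O) = O + 11*J + J*O
d(U) = 1/(78 + U) (d(U) = 1/(U + 78) = 1/(78 + U))
(q(-93) + 4997) + d(y(2, 9)) = (-93 + 4997) + 1/(78 + (9 + 11*2 + 2*9)) = 4904 + 1/(78 + (9 + 22 + 18)) = 4904 + 1/(78 + 49) = 4904 + 1/127 = 622809/127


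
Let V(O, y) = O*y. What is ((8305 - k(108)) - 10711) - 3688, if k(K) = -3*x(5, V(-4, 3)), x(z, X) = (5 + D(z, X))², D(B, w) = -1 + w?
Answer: -5902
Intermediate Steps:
x(z, X) = (4 + X)² (x(z, X) = (5 + (-1 + X))² = (4 + X)²)
k(K) = -192 (k(K) = -3*(4 - 4*3)² = -3*(4 - 12)² = -3*(-8)² = -3*64 = -192)
((8305 - k(108)) - 10711) - 3688 = ((8305 - 1*(-192)) - 10711) - 3688 = ((8305 + 192) - 10711) - 3688 = (8497 - 10711) - 3688 = -2214 - 3688 = -5902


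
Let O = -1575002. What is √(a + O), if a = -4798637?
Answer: I*√6373639 ≈ 2524.6*I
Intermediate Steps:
√(a + O) = √(-4798637 - 1575002) = √(-6373639) = I*√6373639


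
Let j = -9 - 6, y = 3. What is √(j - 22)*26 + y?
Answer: 3 + 26*I*√37 ≈ 3.0 + 158.15*I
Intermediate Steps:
j = -15
√(j - 22)*26 + y = √(-15 - 22)*26 + 3 = √(-37)*26 + 3 = (I*√37)*26 + 3 = 26*I*√37 + 3 = 3 + 26*I*√37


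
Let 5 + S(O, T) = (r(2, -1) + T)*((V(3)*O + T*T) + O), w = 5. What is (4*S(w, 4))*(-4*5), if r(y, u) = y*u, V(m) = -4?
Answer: 240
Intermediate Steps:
r(y, u) = u*y
S(O, T) = -5 + (-2 + T)*(T² - 3*O) (S(O, T) = -5 + (-1*2 + T)*((-4*O + T*T) + O) = -5 + (-2 + T)*((-4*O + T²) + O) = -5 + (-2 + T)*((T² - 4*O) + O) = -5 + (-2 + T)*(T² - 3*O))
(4*S(w, 4))*(-4*5) = (4*(-5 + 4³ - 2*4² + 6*5 - 3*5*4))*(-4*5) = (4*(-5 + 64 - 2*16 + 30 - 60))*(-20) = (4*(-5 + 64 - 32 + 30 - 60))*(-20) = (4*(-3))*(-20) = -12*(-20) = 240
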